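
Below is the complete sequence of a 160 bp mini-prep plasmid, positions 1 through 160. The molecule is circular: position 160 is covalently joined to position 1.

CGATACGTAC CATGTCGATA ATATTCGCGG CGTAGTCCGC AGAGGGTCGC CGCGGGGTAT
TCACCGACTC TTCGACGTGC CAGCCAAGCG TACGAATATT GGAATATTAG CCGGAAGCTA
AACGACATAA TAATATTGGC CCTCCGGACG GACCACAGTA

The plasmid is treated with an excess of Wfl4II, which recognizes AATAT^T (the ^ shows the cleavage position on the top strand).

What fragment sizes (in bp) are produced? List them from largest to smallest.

Wfl4II sites (AATATT) start at positions 20, 95, 103, 132.
Wfl4II cuts after base 5 of each site (before the last base), so after positions 24, 99, 107, 136.
Circular molecule, 4 cuts → 4 fragments:
  25–99 → 75 bp
  100–107 → 8 bp
  108–136 → 29 bp
  137–160 then 1–24 → 24 + 24 = 48 bp
Sorted largest to smallest: 75, 48, 29, 8 bp.

75, 48, 29, 8 bp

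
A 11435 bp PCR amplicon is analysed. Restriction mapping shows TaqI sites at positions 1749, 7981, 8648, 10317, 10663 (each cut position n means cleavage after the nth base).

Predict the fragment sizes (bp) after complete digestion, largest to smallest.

6232, 1749, 1669, 772, 667, 346 bp

Linear molecule, 5 cuts → 6 fragments:
  1749 − 0 = 1749 bp
  7981 − 1749 = 6232 bp
  8648 − 7981 = 667 bp
  10317 − 8648 = 1669 bp
  10663 − 10317 = 346 bp
  11435 − 10663 = 772 bp
Sorted largest to smallest: 6232, 1749, 1669, 772, 667, 346 bp.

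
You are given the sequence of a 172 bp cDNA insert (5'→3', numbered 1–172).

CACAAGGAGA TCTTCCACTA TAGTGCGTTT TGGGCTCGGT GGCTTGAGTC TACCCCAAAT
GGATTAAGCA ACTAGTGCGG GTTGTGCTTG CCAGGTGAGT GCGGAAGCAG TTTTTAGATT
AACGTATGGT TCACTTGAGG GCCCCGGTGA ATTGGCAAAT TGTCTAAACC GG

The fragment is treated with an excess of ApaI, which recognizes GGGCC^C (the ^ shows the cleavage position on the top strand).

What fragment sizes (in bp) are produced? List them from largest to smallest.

The ApaI site (GGGCCC) starts at position 139.
ApaI cuts after base 5 of each site (before the last base), so after position 143.
Linear molecule, 1 cut → 2 fragments:
  1–143 → 143 bp
  144–172 → 29 bp
Sorted largest to smallest: 143, 29 bp.

143, 29 bp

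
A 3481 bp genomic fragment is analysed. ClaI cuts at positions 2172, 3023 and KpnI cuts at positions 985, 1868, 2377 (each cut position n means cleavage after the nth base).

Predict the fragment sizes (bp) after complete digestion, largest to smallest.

985, 883, 646, 458, 304, 205 bp

Combined cut positions (sorted): 985, 1868, 2172, 2377, 3023.
Linear molecule, 5 cuts → 6 fragments:
  985 − 0 = 985 bp
  1868 − 985 = 883 bp
  2172 − 1868 = 304 bp
  2377 − 2172 = 205 bp
  3023 − 2377 = 646 bp
  3481 − 3023 = 458 bp
Sorted largest to smallest: 985, 883, 646, 458, 304, 205 bp.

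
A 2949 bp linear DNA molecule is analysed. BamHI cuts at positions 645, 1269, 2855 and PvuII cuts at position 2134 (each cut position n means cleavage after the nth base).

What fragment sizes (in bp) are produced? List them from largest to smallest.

Combined cut positions (sorted): 645, 1269, 2134, 2855.
Linear molecule, 4 cuts → 5 fragments:
  645 − 0 = 645 bp
  1269 − 645 = 624 bp
  2134 − 1269 = 865 bp
  2855 − 2134 = 721 bp
  2949 − 2855 = 94 bp
Sorted largest to smallest: 865, 721, 645, 624, 94 bp.

865, 721, 645, 624, 94 bp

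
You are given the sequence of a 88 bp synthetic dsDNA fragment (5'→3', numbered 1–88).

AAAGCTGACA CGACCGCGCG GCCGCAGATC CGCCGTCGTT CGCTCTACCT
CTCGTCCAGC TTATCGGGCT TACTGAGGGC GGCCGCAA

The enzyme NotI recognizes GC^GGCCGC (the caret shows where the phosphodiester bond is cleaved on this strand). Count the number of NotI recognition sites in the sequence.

GCGGCCGC occurs starting at positions 18, 79.
NotI cuts at 2 sites.

2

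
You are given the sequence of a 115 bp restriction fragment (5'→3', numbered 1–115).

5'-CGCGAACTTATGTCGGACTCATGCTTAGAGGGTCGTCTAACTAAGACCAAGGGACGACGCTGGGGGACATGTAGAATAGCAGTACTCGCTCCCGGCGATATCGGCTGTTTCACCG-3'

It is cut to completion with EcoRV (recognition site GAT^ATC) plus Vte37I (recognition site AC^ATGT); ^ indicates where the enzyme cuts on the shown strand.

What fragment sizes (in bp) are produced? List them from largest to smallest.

68, 31, 16 bp

The EcoRV site (GATATC) starts at position 97.
EcoRV cuts after base 3 of each site, so after position 99.
The Vte37I site (ACATGT) starts at position 67.
Vte37I cuts after base 2 of each site, so after position 68.
Combined cut positions: 68, 99.
Linear molecule, 2 cuts → 3 fragments:
  1–68 → 68 bp
  69–99 → 31 bp
  100–115 → 16 bp
Sorted largest to smallest: 68, 31, 16 bp.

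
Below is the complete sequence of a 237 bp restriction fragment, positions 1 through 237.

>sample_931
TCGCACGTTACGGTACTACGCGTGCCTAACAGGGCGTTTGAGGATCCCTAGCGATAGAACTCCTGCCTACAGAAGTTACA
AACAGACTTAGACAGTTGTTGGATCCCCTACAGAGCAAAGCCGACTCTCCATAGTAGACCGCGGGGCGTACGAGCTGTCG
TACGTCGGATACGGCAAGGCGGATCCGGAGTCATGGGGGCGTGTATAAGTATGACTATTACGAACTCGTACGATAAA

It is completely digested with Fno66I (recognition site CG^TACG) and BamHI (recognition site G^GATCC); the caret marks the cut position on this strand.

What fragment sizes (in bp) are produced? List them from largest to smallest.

Fno66I sites (CGTACG) start at positions 147, 159, 227.
Fno66I cuts after base 2 of each site, so after positions 148, 160, 228.
BamHI sites (GGATCC) start at positions 42, 101, 181.
BamHI cuts after the first base of each site, so after positions 42, 101, 181.
Combined cut positions: 42, 101, 148, 160, 181, 228.
Linear molecule, 6 cuts → 7 fragments:
  1–42 → 42 bp
  43–101 → 59 bp
  102–148 → 47 bp
  149–160 → 12 bp
  161–181 → 21 bp
  182–228 → 47 bp
  229–237 → 9 bp
Sorted largest to smallest: 59, 47, 47, 42, 21, 12, 9 bp.

59, 47, 47, 42, 21, 12, 9 bp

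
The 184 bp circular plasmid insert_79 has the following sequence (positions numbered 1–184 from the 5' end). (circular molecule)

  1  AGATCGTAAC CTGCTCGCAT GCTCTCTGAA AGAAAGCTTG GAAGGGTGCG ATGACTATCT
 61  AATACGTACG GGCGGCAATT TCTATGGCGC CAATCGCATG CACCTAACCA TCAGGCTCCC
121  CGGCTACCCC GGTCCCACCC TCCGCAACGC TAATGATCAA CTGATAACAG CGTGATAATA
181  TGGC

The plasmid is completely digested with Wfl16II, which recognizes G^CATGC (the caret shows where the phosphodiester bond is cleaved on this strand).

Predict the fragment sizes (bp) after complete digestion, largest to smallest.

Wfl16II sites (GCATGC) start at positions 17, 96.
Wfl16II cuts after the first base of each site, so after positions 17, 96.
Circular molecule, 2 cuts → 2 fragments:
  18–96 → 79 bp
  97–184 then 1–17 → 88 + 17 = 105 bp
Sorted largest to smallest: 105, 79 bp.

105, 79 bp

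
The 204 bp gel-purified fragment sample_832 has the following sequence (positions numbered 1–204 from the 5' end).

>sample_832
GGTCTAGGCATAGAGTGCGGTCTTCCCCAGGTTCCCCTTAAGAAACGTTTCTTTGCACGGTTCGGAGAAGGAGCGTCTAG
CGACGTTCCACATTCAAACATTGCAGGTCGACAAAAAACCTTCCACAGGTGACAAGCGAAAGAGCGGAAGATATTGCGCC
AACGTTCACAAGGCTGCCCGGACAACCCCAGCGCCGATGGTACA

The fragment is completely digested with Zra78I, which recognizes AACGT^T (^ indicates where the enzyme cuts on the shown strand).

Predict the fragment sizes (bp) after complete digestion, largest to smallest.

Zra78I sites (AACGTT) start at positions 44, 161.
Zra78I cuts after base 5 of each site (before the last base), so after positions 48, 165.
Linear molecule, 2 cuts → 3 fragments:
  1–48 → 48 bp
  49–165 → 117 bp
  166–204 → 39 bp
Sorted largest to smallest: 117, 48, 39 bp.

117, 48, 39 bp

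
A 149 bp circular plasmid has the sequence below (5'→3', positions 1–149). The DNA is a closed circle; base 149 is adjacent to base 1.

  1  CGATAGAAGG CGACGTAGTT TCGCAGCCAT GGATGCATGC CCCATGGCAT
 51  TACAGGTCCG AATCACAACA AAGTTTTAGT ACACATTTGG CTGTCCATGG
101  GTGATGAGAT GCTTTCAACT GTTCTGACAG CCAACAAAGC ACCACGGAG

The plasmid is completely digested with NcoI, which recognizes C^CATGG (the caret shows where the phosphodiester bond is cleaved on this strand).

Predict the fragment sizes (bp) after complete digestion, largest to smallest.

NcoI sites (CCATGG) start at positions 27, 42, 95.
NcoI cuts after the first base of each site, so after positions 27, 42, 95.
Circular molecule, 3 cuts → 3 fragments:
  28–42 → 15 bp
  43–95 → 53 bp
  96–149 then 1–27 → 54 + 27 = 81 bp
Sorted largest to smallest: 81, 53, 15 bp.

81, 53, 15 bp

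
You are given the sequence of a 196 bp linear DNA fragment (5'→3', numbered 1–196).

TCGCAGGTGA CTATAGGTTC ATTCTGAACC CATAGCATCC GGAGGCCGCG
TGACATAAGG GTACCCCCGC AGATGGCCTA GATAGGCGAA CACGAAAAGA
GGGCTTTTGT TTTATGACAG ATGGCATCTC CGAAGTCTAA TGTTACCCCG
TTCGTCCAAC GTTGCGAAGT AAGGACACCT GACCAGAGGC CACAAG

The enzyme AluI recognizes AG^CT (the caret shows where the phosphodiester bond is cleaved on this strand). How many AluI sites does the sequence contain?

0

No occurrence of AGCT is present in the sequence.
AluI does not cut: 0 sites.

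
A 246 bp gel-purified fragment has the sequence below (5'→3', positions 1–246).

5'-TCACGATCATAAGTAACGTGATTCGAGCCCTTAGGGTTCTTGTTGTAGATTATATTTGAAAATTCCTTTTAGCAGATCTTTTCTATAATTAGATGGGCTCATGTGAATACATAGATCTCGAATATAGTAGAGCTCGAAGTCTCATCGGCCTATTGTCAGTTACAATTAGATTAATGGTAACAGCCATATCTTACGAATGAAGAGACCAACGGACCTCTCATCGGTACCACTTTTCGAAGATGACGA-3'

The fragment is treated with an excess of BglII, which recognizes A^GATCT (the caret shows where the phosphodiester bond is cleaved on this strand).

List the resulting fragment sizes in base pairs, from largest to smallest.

133, 74, 39 bp

BglII sites (AGATCT) start at positions 74, 113.
BglII cuts after the first base of each site, so after positions 74, 113.
Linear molecule, 2 cuts → 3 fragments:
  1–74 → 74 bp
  75–113 → 39 bp
  114–246 → 133 bp
Sorted largest to smallest: 133, 74, 39 bp.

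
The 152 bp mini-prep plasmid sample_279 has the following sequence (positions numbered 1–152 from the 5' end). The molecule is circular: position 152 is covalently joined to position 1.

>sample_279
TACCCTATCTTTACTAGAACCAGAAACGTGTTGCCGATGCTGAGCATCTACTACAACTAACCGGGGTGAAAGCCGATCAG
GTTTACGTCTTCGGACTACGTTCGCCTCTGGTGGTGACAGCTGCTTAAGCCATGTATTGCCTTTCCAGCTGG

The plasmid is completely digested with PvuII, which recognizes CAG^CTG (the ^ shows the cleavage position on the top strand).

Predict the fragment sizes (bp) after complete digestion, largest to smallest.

124, 28 bp

PvuII sites (CAGCTG) start at positions 118, 146.
PvuII cuts after base 3 of each site, so after positions 120, 148.
Circular molecule, 2 cuts → 2 fragments:
  121–148 → 28 bp
  149–152 then 1–120 → 4 + 120 = 124 bp
Sorted largest to smallest: 124, 28 bp.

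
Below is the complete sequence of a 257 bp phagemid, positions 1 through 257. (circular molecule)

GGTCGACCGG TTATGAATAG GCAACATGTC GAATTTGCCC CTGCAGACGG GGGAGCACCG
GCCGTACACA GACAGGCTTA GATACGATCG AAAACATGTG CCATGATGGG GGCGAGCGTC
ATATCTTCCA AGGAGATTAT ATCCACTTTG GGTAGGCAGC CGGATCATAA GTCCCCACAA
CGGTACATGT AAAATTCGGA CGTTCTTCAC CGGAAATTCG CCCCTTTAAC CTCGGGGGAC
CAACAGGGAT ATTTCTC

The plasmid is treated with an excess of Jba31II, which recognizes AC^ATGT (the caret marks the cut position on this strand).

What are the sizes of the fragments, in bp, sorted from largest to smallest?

96, 91, 70 bp

Jba31II sites (ACATGT) start at positions 24, 94, 185.
Jba31II cuts after base 2 of each site, so after positions 25, 95, 186.
Circular molecule, 3 cuts → 3 fragments:
  26–95 → 70 bp
  96–186 → 91 bp
  187–257 then 1–25 → 71 + 25 = 96 bp
Sorted largest to smallest: 96, 91, 70 bp.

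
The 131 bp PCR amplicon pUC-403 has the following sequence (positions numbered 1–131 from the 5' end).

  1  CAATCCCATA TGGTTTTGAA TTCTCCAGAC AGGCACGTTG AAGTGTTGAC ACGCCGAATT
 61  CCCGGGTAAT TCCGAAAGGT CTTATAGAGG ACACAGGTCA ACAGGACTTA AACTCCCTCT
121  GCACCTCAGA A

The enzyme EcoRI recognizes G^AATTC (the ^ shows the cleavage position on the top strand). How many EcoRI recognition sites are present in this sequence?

2

GAATTC occurs starting at positions 18, 56.
EcoRI cuts at 2 sites.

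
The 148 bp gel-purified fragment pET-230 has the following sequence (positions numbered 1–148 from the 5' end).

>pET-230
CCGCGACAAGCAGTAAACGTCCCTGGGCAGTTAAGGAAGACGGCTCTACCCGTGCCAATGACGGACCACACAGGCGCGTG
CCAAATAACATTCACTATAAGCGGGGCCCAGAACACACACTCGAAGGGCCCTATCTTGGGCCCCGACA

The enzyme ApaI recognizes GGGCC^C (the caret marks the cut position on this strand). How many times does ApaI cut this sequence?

GGGCCC occurs starting at positions 104, 126, 138.
ApaI cuts at 3 sites.

3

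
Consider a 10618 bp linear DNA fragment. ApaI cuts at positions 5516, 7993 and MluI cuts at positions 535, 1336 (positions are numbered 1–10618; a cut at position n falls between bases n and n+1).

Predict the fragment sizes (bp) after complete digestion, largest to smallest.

Combined cut positions (sorted): 535, 1336, 5516, 7993.
Linear molecule, 4 cuts → 5 fragments:
  535 − 0 = 535 bp
  1336 − 535 = 801 bp
  5516 − 1336 = 4180 bp
  7993 − 5516 = 2477 bp
  10618 − 7993 = 2625 bp
Sorted largest to smallest: 4180, 2625, 2477, 801, 535 bp.

4180, 2625, 2477, 801, 535 bp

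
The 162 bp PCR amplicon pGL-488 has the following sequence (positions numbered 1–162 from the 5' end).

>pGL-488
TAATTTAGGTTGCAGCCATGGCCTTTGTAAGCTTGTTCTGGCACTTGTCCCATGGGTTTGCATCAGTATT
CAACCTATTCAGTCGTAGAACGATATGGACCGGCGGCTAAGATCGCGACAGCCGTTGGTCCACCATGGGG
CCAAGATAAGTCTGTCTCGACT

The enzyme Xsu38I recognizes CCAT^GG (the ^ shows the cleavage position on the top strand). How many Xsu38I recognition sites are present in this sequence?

3

CCATGG occurs starting at positions 16, 50, 133.
Xsu38I cuts at 3 sites.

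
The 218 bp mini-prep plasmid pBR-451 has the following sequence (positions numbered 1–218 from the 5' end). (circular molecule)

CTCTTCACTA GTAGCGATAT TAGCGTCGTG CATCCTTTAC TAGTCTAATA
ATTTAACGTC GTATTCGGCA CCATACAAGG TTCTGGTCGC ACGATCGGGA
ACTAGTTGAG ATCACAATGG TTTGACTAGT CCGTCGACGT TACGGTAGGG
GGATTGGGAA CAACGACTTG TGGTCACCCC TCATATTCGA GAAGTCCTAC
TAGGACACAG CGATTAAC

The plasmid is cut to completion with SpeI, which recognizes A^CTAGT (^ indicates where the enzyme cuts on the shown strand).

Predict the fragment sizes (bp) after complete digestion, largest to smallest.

100, 62, 32, 24 bp

SpeI sites (ACTAGT) start at positions 7, 39, 101, 125.
SpeI cuts after the first base of each site, so after positions 7, 39, 101, 125.
Circular molecule, 4 cuts → 4 fragments:
  8–39 → 32 bp
  40–101 → 62 bp
  102–125 → 24 bp
  126–218 then 1–7 → 93 + 7 = 100 bp
Sorted largest to smallest: 100, 62, 32, 24 bp.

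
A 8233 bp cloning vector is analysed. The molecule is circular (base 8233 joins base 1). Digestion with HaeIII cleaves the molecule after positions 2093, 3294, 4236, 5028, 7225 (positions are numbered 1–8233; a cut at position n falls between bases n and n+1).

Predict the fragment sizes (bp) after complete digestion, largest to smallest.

3101, 2197, 1201, 942, 792 bp

Circular molecule, 5 cuts → 5 fragments:
  3294 − 2093 = 1201 bp
  4236 − 3294 = 942 bp
  5028 − 4236 = 792 bp
  7225 − 5028 = 2197 bp
  wrap: 8233 − 7225 + 2093 = 3101 bp
Sorted largest to smallest: 3101, 2197, 1201, 942, 792 bp.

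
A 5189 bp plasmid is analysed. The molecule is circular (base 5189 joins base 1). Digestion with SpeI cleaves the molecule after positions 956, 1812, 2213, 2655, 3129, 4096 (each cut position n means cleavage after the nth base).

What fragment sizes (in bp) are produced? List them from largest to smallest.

Circular molecule, 6 cuts → 6 fragments:
  1812 − 956 = 856 bp
  2213 − 1812 = 401 bp
  2655 − 2213 = 442 bp
  3129 − 2655 = 474 bp
  4096 − 3129 = 967 bp
  wrap: 5189 − 4096 + 956 = 2049 bp
Sorted largest to smallest: 2049, 967, 856, 474, 442, 401 bp.

2049, 967, 856, 474, 442, 401 bp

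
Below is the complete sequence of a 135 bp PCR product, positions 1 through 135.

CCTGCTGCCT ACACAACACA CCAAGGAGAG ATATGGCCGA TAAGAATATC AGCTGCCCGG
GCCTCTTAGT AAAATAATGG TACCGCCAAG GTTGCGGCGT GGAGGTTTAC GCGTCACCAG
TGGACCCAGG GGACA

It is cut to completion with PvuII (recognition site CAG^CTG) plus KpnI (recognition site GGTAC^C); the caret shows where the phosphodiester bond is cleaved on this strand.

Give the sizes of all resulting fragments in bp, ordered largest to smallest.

52, 52, 31 bp

The PvuII site (CAGCTG) starts at position 50.
PvuII cuts after base 3 of each site, so after position 52.
The KpnI site (GGTACC) starts at position 79.
KpnI cuts after base 5 of each site (before the last base), so after position 83.
Combined cut positions: 52, 83.
Linear molecule, 2 cuts → 3 fragments:
  1–52 → 52 bp
  53–83 → 31 bp
  84–135 → 52 bp
Sorted largest to smallest: 52, 52, 31 bp.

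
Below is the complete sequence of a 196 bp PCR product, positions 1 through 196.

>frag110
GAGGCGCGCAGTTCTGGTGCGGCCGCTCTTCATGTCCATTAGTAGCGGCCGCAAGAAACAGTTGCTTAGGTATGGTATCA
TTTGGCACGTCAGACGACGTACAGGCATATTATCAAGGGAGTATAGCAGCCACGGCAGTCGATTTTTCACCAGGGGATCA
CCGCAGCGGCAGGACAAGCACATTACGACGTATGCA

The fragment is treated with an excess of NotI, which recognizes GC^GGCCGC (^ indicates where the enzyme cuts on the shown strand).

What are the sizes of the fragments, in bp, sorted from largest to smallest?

NotI sites (GCGGCCGC) start at positions 19, 45.
NotI cuts after base 2 of each site, so after positions 20, 46.
Linear molecule, 2 cuts → 3 fragments:
  1–20 → 20 bp
  21–46 → 26 bp
  47–196 → 150 bp
Sorted largest to smallest: 150, 26, 20 bp.

150, 26, 20 bp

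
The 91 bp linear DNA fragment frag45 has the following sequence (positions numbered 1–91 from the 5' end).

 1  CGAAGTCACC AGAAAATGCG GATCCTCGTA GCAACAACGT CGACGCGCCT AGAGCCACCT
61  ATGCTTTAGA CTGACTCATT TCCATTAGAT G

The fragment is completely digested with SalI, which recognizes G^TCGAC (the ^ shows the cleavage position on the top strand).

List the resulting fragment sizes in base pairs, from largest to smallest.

52, 39 bp

The SalI site (GTCGAC) starts at position 39.
SalI cuts after the first base of each site, so after position 39.
Linear molecule, 1 cut → 2 fragments:
  1–39 → 39 bp
  40–91 → 52 bp
Sorted largest to smallest: 52, 39 bp.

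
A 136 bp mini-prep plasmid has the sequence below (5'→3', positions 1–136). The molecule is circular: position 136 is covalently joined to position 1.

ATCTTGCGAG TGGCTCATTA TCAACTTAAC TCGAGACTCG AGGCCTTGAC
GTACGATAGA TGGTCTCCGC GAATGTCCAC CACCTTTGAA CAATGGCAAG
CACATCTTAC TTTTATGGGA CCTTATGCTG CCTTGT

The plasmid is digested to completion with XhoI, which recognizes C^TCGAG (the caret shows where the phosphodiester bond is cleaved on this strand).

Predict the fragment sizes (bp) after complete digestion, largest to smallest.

129, 7 bp

XhoI sites (CTCGAG) start at positions 30, 37.
XhoI cuts after the first base of each site, so after positions 30, 37.
Circular molecule, 2 cuts → 2 fragments:
  31–37 → 7 bp
  38–136 then 1–30 → 99 + 30 = 129 bp
Sorted largest to smallest: 129, 7 bp.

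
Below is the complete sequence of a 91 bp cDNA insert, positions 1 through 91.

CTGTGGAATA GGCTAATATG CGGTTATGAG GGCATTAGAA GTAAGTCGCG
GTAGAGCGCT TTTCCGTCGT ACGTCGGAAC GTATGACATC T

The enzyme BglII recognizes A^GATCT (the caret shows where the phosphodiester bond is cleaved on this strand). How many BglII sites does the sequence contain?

0

No occurrence of AGATCT is present in the sequence.
BglII does not cut: 0 sites.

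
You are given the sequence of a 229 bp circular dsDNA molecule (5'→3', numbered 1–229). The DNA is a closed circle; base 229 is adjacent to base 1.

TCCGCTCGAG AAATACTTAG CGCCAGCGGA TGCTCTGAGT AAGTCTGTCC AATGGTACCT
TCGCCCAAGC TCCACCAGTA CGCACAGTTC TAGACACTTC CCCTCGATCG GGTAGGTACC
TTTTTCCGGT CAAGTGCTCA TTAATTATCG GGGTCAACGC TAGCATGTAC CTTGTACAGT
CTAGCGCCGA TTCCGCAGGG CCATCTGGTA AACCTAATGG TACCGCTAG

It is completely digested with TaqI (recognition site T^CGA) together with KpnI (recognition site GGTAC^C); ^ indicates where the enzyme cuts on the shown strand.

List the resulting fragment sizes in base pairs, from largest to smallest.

104, 52, 46, 15, 12 bp

TaqI sites (TCGA) start at positions 6, 104.
TaqI cuts after the first base of each site, so after positions 6, 104.
KpnI sites (GGTACC) start at positions 54, 115, 219.
KpnI cuts after base 5 of each site (before the last base), so after positions 58, 119, 223.
Combined cut positions: 6, 58, 104, 119, 223.
Circular molecule, 5 cuts → 5 fragments:
  7–58 → 52 bp
  59–104 → 46 bp
  105–119 → 15 bp
  120–223 → 104 bp
  224–229 then 1–6 → 6 + 6 = 12 bp
Sorted largest to smallest: 104, 52, 46, 15, 12 bp.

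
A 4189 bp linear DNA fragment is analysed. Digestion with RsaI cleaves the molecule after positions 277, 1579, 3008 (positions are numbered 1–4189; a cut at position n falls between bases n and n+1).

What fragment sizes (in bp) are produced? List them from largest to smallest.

1429, 1302, 1181, 277 bp

Linear molecule, 3 cuts → 4 fragments:
  277 − 0 = 277 bp
  1579 − 277 = 1302 bp
  3008 − 1579 = 1429 bp
  4189 − 3008 = 1181 bp
Sorted largest to smallest: 1429, 1302, 1181, 277 bp.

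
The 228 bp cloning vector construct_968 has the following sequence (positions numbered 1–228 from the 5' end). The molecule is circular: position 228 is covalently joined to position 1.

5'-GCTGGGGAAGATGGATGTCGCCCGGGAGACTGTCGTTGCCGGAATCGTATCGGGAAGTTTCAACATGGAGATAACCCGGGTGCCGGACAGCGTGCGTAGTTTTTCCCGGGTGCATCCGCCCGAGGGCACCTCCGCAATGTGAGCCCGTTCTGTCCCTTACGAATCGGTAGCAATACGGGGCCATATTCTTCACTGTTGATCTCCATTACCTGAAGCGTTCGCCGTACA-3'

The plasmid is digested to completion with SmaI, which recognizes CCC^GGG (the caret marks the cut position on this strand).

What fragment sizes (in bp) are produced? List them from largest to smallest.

144, 54, 30 bp

SmaI sites (CCCGGG) start at positions 21, 75, 105.
SmaI cuts after base 3 of each site, so after positions 23, 77, 107.
Circular molecule, 3 cuts → 3 fragments:
  24–77 → 54 bp
  78–107 → 30 bp
  108–228 then 1–23 → 121 + 23 = 144 bp
Sorted largest to smallest: 144, 54, 30 bp.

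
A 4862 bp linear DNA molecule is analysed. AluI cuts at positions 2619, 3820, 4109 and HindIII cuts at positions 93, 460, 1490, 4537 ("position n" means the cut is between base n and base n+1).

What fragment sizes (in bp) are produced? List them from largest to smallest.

1201, 1129, 1030, 428, 367, 325, 289, 93 bp

Combined cut positions (sorted): 93, 460, 1490, 2619, 3820, 4109, 4537.
Linear molecule, 7 cuts → 8 fragments:
  93 − 0 = 93 bp
  460 − 93 = 367 bp
  1490 − 460 = 1030 bp
  2619 − 1490 = 1129 bp
  3820 − 2619 = 1201 bp
  4109 − 3820 = 289 bp
  4537 − 4109 = 428 bp
  4862 − 4537 = 325 bp
Sorted largest to smallest: 1201, 1129, 1030, 428, 367, 325, 289, 93 bp.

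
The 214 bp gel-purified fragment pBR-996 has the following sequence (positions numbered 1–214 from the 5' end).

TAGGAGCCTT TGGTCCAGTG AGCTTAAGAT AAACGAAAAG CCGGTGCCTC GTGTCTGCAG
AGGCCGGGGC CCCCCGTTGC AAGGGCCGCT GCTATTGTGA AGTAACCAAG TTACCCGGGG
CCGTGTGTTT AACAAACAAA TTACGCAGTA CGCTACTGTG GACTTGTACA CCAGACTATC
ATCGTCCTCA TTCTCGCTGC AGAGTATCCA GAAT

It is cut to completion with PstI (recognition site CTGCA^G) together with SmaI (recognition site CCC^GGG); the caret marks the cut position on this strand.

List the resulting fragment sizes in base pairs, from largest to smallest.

PstI sites (CTGCAG) start at positions 55, 197.
PstI cuts after base 5 of each site (before the last base), so after positions 59, 201.
The SmaI site (CCCGGG) starts at position 114.
SmaI cuts after base 3 of each site, so after position 116.
Combined cut positions: 59, 116, 201.
Linear molecule, 3 cuts → 4 fragments:
  1–59 → 59 bp
  60–116 → 57 bp
  117–201 → 85 bp
  202–214 → 13 bp
Sorted largest to smallest: 85, 59, 57, 13 bp.

85, 59, 57, 13 bp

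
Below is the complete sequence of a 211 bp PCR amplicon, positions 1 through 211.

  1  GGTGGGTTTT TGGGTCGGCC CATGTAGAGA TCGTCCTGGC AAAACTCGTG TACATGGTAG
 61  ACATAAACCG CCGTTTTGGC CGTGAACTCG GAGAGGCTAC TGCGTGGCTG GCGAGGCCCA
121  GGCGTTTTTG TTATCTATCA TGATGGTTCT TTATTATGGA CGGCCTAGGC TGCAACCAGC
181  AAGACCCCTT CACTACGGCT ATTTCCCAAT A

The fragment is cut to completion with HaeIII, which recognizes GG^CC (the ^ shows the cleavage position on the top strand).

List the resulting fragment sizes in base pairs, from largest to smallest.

HaeIII sites (GGCC) start at positions 17, 78, 115, 162.
HaeIII cuts after base 2 of each site, so after positions 18, 79, 116, 163.
Linear molecule, 4 cuts → 5 fragments:
  1–18 → 18 bp
  19–79 → 61 bp
  80–116 → 37 bp
  117–163 → 47 bp
  164–211 → 48 bp
Sorted largest to smallest: 61, 48, 47, 37, 18 bp.

61, 48, 47, 37, 18 bp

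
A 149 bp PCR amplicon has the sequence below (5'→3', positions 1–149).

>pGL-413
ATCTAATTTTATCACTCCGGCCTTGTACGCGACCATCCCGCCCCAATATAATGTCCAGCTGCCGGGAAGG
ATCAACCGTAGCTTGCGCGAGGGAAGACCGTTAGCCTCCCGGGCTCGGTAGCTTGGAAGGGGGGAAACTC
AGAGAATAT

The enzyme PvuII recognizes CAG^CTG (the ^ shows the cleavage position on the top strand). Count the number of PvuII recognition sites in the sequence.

CAGCTG occurs starting at position 56.
PvuII cuts at 1 site.

1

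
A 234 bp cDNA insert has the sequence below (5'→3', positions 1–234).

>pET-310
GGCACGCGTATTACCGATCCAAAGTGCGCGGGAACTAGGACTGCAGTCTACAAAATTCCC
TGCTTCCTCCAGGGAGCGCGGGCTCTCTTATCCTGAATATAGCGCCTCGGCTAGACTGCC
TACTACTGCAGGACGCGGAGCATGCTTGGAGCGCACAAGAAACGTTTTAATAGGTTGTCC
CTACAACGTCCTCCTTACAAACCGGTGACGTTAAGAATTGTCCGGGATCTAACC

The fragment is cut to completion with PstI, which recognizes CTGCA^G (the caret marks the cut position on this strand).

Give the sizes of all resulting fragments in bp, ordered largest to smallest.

104, 85, 45 bp

PstI sites (CTGCAG) start at positions 41, 126.
PstI cuts after base 5 of each site (before the last base), so after positions 45, 130.
Linear molecule, 2 cuts → 3 fragments:
  1–45 → 45 bp
  46–130 → 85 bp
  131–234 → 104 bp
Sorted largest to smallest: 104, 85, 45 bp.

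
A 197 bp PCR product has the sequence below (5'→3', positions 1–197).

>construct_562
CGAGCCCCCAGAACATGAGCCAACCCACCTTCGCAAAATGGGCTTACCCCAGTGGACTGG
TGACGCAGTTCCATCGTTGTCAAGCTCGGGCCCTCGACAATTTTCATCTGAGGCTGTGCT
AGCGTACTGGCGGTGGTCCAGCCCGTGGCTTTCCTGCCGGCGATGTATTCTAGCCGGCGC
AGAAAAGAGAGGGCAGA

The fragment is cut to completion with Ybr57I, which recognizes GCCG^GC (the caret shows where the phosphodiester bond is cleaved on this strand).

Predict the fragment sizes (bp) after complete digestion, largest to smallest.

Ybr57I sites (GCCGGC) start at positions 156, 173.
Ybr57I cuts after base 4 of each site, so after positions 159, 176.
Linear molecule, 2 cuts → 3 fragments:
  1–159 → 159 bp
  160–176 → 17 bp
  177–197 → 21 bp
Sorted largest to smallest: 159, 21, 17 bp.

159, 21, 17 bp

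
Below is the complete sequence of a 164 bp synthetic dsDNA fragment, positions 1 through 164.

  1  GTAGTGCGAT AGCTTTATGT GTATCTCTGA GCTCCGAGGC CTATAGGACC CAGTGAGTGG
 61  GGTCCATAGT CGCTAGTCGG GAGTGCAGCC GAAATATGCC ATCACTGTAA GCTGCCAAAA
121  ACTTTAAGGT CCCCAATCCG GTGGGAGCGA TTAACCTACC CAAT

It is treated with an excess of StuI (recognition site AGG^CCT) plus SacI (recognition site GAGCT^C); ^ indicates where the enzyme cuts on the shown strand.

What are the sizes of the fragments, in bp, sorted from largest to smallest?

The StuI site (AGGCCT) starts at position 37.
StuI cuts after base 3 of each site, so after position 39.
The SacI site (GAGCTC) starts at position 29.
SacI cuts after base 5 of each site (before the last base), so after position 33.
Combined cut positions: 33, 39.
Linear molecule, 2 cuts → 3 fragments:
  1–33 → 33 bp
  34–39 → 6 bp
  40–164 → 125 bp
Sorted largest to smallest: 125, 33, 6 bp.

125, 33, 6 bp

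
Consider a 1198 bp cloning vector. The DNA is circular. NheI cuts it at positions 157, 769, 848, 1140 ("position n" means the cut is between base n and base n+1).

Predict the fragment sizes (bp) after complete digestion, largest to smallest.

Circular molecule, 4 cuts → 4 fragments:
  769 − 157 = 612 bp
  848 − 769 = 79 bp
  1140 − 848 = 292 bp
  wrap: 1198 − 1140 + 157 = 215 bp
Sorted largest to smallest: 612, 292, 215, 79 bp.

612, 292, 215, 79 bp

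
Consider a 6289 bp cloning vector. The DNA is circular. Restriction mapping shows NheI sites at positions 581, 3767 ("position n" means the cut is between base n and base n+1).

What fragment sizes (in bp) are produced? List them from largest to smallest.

Circular molecule, 2 cuts → 2 fragments:
  3767 − 581 = 3186 bp
  wrap: 6289 − 3767 + 581 = 3103 bp
Sorted largest to smallest: 3186, 3103 bp.

3186, 3103 bp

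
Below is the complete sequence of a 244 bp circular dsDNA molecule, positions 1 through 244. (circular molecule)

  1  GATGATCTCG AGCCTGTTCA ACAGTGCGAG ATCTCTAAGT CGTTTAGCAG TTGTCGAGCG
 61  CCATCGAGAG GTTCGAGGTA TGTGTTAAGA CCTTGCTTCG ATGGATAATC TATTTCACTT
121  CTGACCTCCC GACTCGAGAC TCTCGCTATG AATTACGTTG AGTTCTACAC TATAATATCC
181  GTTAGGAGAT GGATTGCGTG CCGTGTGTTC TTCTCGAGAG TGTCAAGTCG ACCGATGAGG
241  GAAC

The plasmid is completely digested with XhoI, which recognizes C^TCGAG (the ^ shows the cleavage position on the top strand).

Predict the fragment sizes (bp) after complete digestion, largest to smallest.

XhoI sites (CTCGAG) start at positions 7, 133, 213.
XhoI cuts after the first base of each site, so after positions 7, 133, 213.
Circular molecule, 3 cuts → 3 fragments:
  8–133 → 126 bp
  134–213 → 80 bp
  214–244 then 1–7 → 31 + 7 = 38 bp
Sorted largest to smallest: 126, 80, 38 bp.

126, 80, 38 bp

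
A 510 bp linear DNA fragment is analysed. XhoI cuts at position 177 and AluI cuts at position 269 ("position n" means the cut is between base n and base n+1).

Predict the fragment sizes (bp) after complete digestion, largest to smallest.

Combined cut positions (sorted): 177, 269.
Linear molecule, 2 cuts → 3 fragments:
  177 − 0 = 177 bp
  269 − 177 = 92 bp
  510 − 269 = 241 bp
Sorted largest to smallest: 241, 177, 92 bp.

241, 177, 92 bp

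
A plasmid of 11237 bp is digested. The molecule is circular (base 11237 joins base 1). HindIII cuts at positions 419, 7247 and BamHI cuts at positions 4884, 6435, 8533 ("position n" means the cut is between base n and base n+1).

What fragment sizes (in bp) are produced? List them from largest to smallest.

Combined cut positions (sorted): 419, 4884, 6435, 7247, 8533.
Circular molecule, 5 cuts → 5 fragments:
  4884 − 419 = 4465 bp
  6435 − 4884 = 1551 bp
  7247 − 6435 = 812 bp
  8533 − 7247 = 1286 bp
  wrap: 11237 − 8533 + 419 = 3123 bp
Sorted largest to smallest: 4465, 3123, 1551, 1286, 812 bp.

4465, 3123, 1551, 1286, 812 bp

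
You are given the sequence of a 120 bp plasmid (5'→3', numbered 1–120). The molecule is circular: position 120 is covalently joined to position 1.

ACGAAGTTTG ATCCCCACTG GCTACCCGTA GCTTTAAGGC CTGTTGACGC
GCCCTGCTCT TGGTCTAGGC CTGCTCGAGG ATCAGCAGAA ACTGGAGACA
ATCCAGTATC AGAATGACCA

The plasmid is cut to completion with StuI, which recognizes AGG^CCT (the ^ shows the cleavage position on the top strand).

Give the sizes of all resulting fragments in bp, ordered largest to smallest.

90, 30 bp

StuI sites (AGGCCT) start at positions 37, 67.
StuI cuts after base 3 of each site, so after positions 39, 69.
Circular molecule, 2 cuts → 2 fragments:
  40–69 → 30 bp
  70–120 then 1–39 → 51 + 39 = 90 bp
Sorted largest to smallest: 90, 30 bp.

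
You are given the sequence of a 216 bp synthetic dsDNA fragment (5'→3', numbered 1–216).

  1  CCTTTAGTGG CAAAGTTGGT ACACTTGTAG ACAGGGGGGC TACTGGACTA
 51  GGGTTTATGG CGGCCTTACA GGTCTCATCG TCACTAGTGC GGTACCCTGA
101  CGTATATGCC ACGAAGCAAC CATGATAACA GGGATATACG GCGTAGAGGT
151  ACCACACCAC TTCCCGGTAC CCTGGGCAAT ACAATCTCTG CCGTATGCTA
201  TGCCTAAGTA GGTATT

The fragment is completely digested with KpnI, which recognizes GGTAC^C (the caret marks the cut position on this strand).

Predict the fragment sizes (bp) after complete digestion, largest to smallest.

KpnI sites (GGTACC) start at positions 91, 148, 166.
KpnI cuts after base 5 of each site (before the last base), so after positions 95, 152, 170.
Linear molecule, 3 cuts → 4 fragments:
  1–95 → 95 bp
  96–152 → 57 bp
  153–170 → 18 bp
  171–216 → 46 bp
Sorted largest to smallest: 95, 57, 46, 18 bp.

95, 57, 46, 18 bp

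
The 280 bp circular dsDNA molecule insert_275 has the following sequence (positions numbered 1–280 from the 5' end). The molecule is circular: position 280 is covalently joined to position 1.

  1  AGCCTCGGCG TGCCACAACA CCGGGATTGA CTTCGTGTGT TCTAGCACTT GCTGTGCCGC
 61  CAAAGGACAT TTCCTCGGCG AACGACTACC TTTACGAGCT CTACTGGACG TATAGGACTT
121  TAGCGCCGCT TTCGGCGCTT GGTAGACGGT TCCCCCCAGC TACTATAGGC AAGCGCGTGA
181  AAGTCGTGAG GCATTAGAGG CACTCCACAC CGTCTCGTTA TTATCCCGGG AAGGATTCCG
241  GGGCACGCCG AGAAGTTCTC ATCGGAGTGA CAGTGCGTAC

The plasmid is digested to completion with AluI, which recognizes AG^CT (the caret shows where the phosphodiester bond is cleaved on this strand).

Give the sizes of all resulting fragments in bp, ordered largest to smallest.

219, 61 bp

AluI sites (AGCT) start at positions 97, 158.
AluI cuts after base 2 of each site, so after positions 98, 159.
Circular molecule, 2 cuts → 2 fragments:
  99–159 → 61 bp
  160–280 then 1–98 → 121 + 98 = 219 bp
Sorted largest to smallest: 219, 61 bp.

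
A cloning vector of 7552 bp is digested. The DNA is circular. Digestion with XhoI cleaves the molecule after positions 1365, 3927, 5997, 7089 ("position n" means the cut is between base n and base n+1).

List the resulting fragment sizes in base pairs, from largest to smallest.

2562, 2070, 1828, 1092 bp

Circular molecule, 4 cuts → 4 fragments:
  3927 − 1365 = 2562 bp
  5997 − 3927 = 2070 bp
  7089 − 5997 = 1092 bp
  wrap: 7552 − 7089 + 1365 = 1828 bp
Sorted largest to smallest: 2562, 2070, 1828, 1092 bp.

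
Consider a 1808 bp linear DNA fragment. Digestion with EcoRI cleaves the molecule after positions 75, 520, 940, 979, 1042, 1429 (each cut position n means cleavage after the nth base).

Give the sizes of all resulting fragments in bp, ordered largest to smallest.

Linear molecule, 6 cuts → 7 fragments:
  75 − 0 = 75 bp
  520 − 75 = 445 bp
  940 − 520 = 420 bp
  979 − 940 = 39 bp
  1042 − 979 = 63 bp
  1429 − 1042 = 387 bp
  1808 − 1429 = 379 bp
Sorted largest to smallest: 445, 420, 387, 379, 75, 63, 39 bp.

445, 420, 387, 379, 75, 63, 39 bp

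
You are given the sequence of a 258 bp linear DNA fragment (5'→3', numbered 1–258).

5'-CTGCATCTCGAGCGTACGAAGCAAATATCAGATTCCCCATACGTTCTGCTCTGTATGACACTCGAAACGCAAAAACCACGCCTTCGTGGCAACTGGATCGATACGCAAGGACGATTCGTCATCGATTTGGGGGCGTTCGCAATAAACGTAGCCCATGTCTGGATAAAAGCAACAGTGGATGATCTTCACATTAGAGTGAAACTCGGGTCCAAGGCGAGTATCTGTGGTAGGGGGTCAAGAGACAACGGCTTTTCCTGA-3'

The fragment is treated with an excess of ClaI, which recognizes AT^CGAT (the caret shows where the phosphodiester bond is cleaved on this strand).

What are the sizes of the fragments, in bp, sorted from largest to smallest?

ClaI sites (ATCGAT) start at positions 97, 121.
ClaI cuts after base 2 of each site, so after positions 98, 122.
Linear molecule, 2 cuts → 3 fragments:
  1–98 → 98 bp
  99–122 → 24 bp
  123–258 → 136 bp
Sorted largest to smallest: 136, 98, 24 bp.

136, 98, 24 bp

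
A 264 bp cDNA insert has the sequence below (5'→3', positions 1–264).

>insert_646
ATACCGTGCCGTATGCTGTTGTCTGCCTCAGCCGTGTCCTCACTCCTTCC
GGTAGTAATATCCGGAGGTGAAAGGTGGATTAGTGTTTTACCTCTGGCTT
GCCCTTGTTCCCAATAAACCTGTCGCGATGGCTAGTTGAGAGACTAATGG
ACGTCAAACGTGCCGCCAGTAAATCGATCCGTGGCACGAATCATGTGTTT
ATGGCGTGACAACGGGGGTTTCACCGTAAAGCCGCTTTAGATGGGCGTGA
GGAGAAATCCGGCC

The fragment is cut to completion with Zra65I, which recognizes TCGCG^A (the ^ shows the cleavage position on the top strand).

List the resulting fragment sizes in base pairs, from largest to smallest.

137, 127 bp

The Zra65I site (TCGCGA) starts at position 123.
Zra65I cuts after base 5 of each site (before the last base), so after position 127.
Linear molecule, 1 cut → 2 fragments:
  1–127 → 127 bp
  128–264 → 137 bp
Sorted largest to smallest: 137, 127 bp.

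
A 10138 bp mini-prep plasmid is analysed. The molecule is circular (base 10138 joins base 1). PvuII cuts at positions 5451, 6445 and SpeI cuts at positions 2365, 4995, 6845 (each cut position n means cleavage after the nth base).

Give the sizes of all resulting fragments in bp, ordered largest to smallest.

Combined cut positions (sorted): 2365, 4995, 5451, 6445, 6845.
Circular molecule, 5 cuts → 5 fragments:
  4995 − 2365 = 2630 bp
  5451 − 4995 = 456 bp
  6445 − 5451 = 994 bp
  6845 − 6445 = 400 bp
  wrap: 10138 − 6845 + 2365 = 5658 bp
Sorted largest to smallest: 5658, 2630, 994, 456, 400 bp.

5658, 2630, 994, 456, 400 bp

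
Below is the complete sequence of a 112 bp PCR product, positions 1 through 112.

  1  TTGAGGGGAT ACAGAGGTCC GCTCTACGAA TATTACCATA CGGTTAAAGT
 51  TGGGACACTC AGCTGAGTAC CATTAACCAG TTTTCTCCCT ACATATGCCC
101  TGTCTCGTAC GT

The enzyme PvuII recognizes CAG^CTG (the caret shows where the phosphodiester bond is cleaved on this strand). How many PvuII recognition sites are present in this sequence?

1

CAGCTG occurs starting at position 60.
PvuII cuts at 1 site.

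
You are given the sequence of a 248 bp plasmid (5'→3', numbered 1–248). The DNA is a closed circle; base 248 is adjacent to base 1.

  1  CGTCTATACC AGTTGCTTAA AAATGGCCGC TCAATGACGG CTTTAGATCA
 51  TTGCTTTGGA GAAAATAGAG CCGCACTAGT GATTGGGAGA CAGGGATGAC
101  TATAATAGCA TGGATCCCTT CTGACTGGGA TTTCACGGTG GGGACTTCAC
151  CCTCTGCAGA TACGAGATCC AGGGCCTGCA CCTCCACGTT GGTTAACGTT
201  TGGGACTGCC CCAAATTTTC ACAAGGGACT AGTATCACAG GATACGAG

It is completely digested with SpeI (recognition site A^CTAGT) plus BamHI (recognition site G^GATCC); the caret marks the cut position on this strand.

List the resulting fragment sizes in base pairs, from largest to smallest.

SpeI sites (ACTAGT) start at positions 75, 228.
SpeI cuts after the first base of each site, so after positions 75, 228.
The BamHI site (GGATCC) starts at position 112.
BamHI cuts after the first base of each site, so after position 112.
Combined cut positions: 75, 112, 228.
Circular molecule, 3 cuts → 3 fragments:
  76–112 → 37 bp
  113–228 → 116 bp
  229–248 then 1–75 → 20 + 75 = 95 bp
Sorted largest to smallest: 116, 95, 37 bp.

116, 95, 37 bp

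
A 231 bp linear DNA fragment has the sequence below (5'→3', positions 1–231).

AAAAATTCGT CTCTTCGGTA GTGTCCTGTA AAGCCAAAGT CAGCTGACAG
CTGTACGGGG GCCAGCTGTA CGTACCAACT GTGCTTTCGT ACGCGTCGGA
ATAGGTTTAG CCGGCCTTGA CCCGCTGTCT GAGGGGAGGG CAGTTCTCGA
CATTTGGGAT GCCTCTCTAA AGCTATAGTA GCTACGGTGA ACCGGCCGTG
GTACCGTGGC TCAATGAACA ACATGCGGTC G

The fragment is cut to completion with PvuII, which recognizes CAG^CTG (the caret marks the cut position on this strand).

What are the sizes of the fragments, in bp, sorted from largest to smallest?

PvuII sites (CAGCTG) start at positions 41, 48, 63.
PvuII cuts after base 3 of each site, so after positions 43, 50, 65.
Linear molecule, 3 cuts → 4 fragments:
  1–43 → 43 bp
  44–50 → 7 bp
  51–65 → 15 bp
  66–231 → 166 bp
Sorted largest to smallest: 166, 43, 15, 7 bp.

166, 43, 15, 7 bp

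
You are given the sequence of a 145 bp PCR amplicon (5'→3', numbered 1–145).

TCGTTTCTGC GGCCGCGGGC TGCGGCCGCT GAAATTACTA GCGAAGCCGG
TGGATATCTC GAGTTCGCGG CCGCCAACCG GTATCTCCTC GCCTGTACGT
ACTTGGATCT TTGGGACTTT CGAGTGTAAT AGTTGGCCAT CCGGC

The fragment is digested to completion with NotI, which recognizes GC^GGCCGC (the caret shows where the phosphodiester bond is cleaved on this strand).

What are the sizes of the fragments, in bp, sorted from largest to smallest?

NotI sites (GCGGCCGC) start at positions 9, 22, 67.
NotI cuts after base 2 of each site, so after positions 10, 23, 68.
Linear molecule, 3 cuts → 4 fragments:
  1–10 → 10 bp
  11–23 → 13 bp
  24–68 → 45 bp
  69–145 → 77 bp
Sorted largest to smallest: 77, 45, 13, 10 bp.

77, 45, 13, 10 bp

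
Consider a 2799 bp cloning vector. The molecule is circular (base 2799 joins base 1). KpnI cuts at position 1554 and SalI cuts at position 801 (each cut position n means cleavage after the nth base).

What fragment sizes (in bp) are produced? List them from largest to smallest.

2046, 753 bp

Combined cut positions (sorted): 801, 1554.
Circular molecule, 2 cuts → 2 fragments:
  1554 − 801 = 753 bp
  wrap: 2799 − 1554 + 801 = 2046 bp
Sorted largest to smallest: 2046, 753 bp.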